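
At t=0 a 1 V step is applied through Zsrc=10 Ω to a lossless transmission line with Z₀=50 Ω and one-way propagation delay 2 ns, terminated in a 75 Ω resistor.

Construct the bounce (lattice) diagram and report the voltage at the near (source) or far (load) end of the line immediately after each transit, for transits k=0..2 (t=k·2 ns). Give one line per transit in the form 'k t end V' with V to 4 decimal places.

0 0 source 0.8333
1 2 load 1.0000
2 4 source 0.8889

Γ_L=0.200000, Γ_S=-0.666667; launch V₁=1·50/60=0.833333
k=0 src: V=0.8333
k=1 load: inc=0.833333, refl=0.833333·0.200000=0.1667; V=0.000000+0.833333+0.166667=1.0000
k=2 src: inc=0.166667, refl=0.166667·-0.666667=-0.1111; V=0.833333+0.166667+-0.111111=0.8889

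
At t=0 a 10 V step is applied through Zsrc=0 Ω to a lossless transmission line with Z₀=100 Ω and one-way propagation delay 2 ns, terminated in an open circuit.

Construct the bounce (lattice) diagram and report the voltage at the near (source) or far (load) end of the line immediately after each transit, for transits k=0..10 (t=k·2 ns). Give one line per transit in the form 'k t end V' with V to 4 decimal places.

0 0 source 10.0000
1 2 load 20.0000
2 4 source 10.0000
3 6 load 0.0000
4 8 source 10.0000
5 10 load 20.0000
6 12 source 10.0000
7 14 load 0.0000
8 16 source 10.0000
9 18 load 20.0000
10 20 source 10.0000

Γ_L=1.000000, Γ_S=-1.000000; launch V₁=10·100/100=10.000000
k=0 src: V=10.0000
k=1 load: inc=10.000000, refl=10.000000·1.000000=10.0000; V=0.000000+10.000000+10.000000=20.0000
k=2 src: inc=10.000000, refl=10.000000·-1.000000=-10.0000; V=10.000000+10.000000+-10.000000=10.0000
k=3 load: inc=-10.000000, refl=-10.000000·1.000000=-10.0000; V=20.000000+-10.000000+-10.000000=0.0000
k=4 src: inc=-10.000000, refl=-10.000000·-1.000000=10.0000; V=10.000000+-10.000000+10.000000=10.0000
k=5 load: inc=10.000000, refl=10.000000·1.000000=10.0000; V=0.000000+10.000000+10.000000=20.0000
k=6 src: inc=10.000000, refl=10.000000·-1.000000=-10.0000; V=10.000000+10.000000+-10.000000=10.0000
k=7 load: inc=-10.000000, refl=-10.000000·1.000000=-10.0000; V=20.000000+-10.000000+-10.000000=0.0000
k=8 src: inc=-10.000000, refl=-10.000000·-1.000000=10.0000; V=10.000000+-10.000000+10.000000=10.0000
k=9 load: inc=10.000000, refl=10.000000·1.000000=10.0000; V=0.000000+10.000000+10.000000=20.0000
k=10 src: inc=10.000000, refl=10.000000·-1.000000=-10.0000; V=10.000000+10.000000+-10.000000=10.0000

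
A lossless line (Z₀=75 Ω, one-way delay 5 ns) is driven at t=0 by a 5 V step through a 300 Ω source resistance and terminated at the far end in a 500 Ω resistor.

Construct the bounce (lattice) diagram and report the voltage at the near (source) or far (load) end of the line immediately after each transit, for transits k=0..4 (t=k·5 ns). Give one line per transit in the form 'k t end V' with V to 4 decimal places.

0 0 source 1.0000
1 5 load 1.7391
2 10 source 2.1826
3 15 load 2.5104
4 20 source 2.7071

Γ_L=0.739130, Γ_S=0.600000; launch V₁=5·75/375=1.000000
k=0 src: V=1.0000
k=1 load: inc=1.000000, refl=1.000000·0.739130=0.7391; V=0.000000+1.000000+0.739130=1.7391
k=2 src: inc=0.739130, refl=0.739130·0.600000=0.4435; V=1.000000+0.739130+0.443478=2.1826
k=3 load: inc=0.443478, refl=0.443478·0.739130=0.3278; V=1.739130+0.443478+0.327788=2.5104
k=4 src: inc=0.327788, refl=0.327788·0.600000=0.1967; V=2.182609+0.327788+0.196673=2.7071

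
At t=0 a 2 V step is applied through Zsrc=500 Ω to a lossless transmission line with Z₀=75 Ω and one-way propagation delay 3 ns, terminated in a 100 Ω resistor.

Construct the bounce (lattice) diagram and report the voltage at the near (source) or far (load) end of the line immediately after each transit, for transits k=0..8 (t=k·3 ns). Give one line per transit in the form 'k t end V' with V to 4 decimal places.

0 0 source 0.2609
1 3 load 0.2981
2 6 source 0.3257
3 9 load 0.3296
4 12 source 0.3325
5 15 load 0.3329
6 18 source 0.3332
7 21 load 0.3333
8 24 source 0.3333

Γ_L=0.142857, Γ_S=0.739130; launch V₁=2·75/575=0.260870
k=0 src: V=0.2609
k=1 load: inc=0.260870, refl=0.260870·0.142857=0.0373; V=0.000000+0.260870+0.037267=0.2981
k=2 src: inc=0.037267, refl=0.037267·0.739130=0.0275; V=0.260870+0.037267+0.027545=0.3257
k=3 load: inc=0.027545, refl=0.027545·0.142857=0.0039; V=0.298137+0.027545+0.003935=0.3296
k=4 src: inc=0.003935, refl=0.003935·0.739130=0.0029; V=0.325682+0.003935+0.002909=0.3325
k=5 load: inc=0.002909, refl=0.002909·0.142857=0.0004; V=0.329617+0.002909+0.000416=0.3329
k=6 src: inc=0.000416, refl=0.000416·0.739130=0.0003; V=0.332525+0.000416+0.000307=0.3332
k=7 load: inc=0.000307, refl=0.000307·0.142857=0.0000; V=0.332941+0.000307+0.000044=0.3333
k=8 src: inc=0.000044, refl=0.000044·0.739130=0.0000; V=0.333248+0.000044+0.000032=0.3333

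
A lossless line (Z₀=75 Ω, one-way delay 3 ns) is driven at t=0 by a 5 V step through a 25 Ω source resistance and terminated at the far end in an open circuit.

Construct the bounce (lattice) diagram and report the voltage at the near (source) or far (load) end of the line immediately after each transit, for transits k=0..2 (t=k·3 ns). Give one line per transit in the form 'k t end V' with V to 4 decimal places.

Γ_L=1.000000, Γ_S=-0.500000; launch V₁=5·75/100=3.750000
k=0 src: V=3.7500
k=1 load: inc=3.750000, refl=3.750000·1.000000=3.7500; V=0.000000+3.750000+3.750000=7.5000
k=2 src: inc=3.750000, refl=3.750000·-0.500000=-1.8750; V=3.750000+3.750000+-1.875000=5.6250

0 0 source 3.7500
1 3 load 7.5000
2 6 source 5.6250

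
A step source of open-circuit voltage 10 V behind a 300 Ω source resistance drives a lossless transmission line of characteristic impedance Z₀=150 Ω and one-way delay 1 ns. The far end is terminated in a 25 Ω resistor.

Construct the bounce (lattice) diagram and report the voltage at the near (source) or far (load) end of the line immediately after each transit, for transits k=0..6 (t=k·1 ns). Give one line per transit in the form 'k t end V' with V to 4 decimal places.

0 0 source 3.3333
1 1 load 0.9524
2 2 source 0.1587
3 3 load 0.7256
4 4 source 0.9146
5 5 load 0.7796
6 6 source 0.7346

Γ_L=-0.714286, Γ_S=0.333333; launch V₁=10·150/450=3.333333
k=0 src: V=3.3333
k=1 load: inc=3.333333, refl=3.333333·-0.714286=-2.3810; V=0.000000+3.333333+-2.380952=0.9524
k=2 src: inc=-2.380952, refl=-2.380952·0.333333=-0.7937; V=3.333333+-2.380952+-0.793651=0.1587
k=3 load: inc=-0.793651, refl=-0.793651·-0.714286=0.5669; V=0.952381+-0.793651+0.566893=0.7256
k=4 src: inc=0.566893, refl=0.566893·0.333333=0.1890; V=0.158730+0.566893+0.188964=0.9146
k=5 load: inc=0.188964, refl=0.188964·-0.714286=-0.1350; V=0.725624+0.188964+-0.134975=0.7796
k=6 src: inc=-0.134975, refl=-0.134975·0.333333=-0.0450; V=0.914588+-0.134975+-0.044992=0.7346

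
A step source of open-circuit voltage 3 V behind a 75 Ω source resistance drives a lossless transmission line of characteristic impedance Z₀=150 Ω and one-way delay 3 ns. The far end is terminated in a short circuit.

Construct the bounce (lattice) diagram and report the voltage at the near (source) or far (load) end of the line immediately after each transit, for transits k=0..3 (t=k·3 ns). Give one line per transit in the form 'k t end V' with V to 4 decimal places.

0 0 source 2.0000
1 3 load 0.0000
2 6 source 0.6667
3 9 load 0.0000

Γ_L=-1.000000, Γ_S=-0.333333; launch V₁=3·150/225=2.000000
k=0 src: V=2.0000
k=1 load: inc=2.000000, refl=2.000000·-1.000000=-2.0000; V=0.000000+2.000000+-2.000000=0.0000
k=2 src: inc=-2.000000, refl=-2.000000·-0.333333=0.6667; V=2.000000+-2.000000+0.666667=0.6667
k=3 load: inc=0.666667, refl=0.666667·-1.000000=-0.6667; V=0.000000+0.666667+-0.666667=0.0000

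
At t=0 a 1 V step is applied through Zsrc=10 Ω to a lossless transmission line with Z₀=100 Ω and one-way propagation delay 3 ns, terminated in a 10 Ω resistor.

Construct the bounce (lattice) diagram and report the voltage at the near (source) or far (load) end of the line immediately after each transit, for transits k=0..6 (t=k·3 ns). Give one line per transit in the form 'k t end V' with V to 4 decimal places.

Γ_L=-0.818182, Γ_S=-0.818182; launch V₁=1·100/110=0.909091
k=0 src: V=0.9091
k=1 load: inc=0.909091, refl=0.909091·-0.818182=-0.7438; V=0.000000+0.909091+-0.743802=0.1653
k=2 src: inc=-0.743802, refl=-0.743802·-0.818182=0.6086; V=0.909091+-0.743802+0.608565=0.7739
k=3 load: inc=0.608565, refl=0.608565·-0.818182=-0.4979; V=0.165289+0.608565+-0.497917=0.2759
k=4 src: inc=-0.497917, refl=-0.497917·-0.818182=0.4074; V=0.773854+-0.497917+0.407386=0.6833
k=5 load: inc=0.407386, refl=0.407386·-0.818182=-0.3333; V=0.275937+0.407386+-0.333316=0.3500
k=6 src: inc=-0.333316, refl=-0.333316·-0.818182=0.2727; V=0.683324+-0.333316+0.272713=0.6227

0 0 source 0.9091
1 3 load 0.1653
2 6 source 0.7739
3 9 load 0.2759
4 12 source 0.6833
5 15 load 0.3500
6 18 source 0.6227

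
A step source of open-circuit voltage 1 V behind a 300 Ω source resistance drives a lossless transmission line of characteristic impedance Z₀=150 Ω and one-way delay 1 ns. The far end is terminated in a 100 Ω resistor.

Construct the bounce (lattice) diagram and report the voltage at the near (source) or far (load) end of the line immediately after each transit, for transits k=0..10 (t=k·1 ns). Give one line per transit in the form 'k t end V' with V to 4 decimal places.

0 0 source 0.3333
1 1 load 0.2667
2 2 source 0.2444
3 3 load 0.2489
4 4 source 0.2504
5 5 load 0.2501
6 6 source 0.2500
7 7 load 0.2500
8 8 source 0.2500
9 9 load 0.2500
10 10 source 0.2500

Γ_L=-0.200000, Γ_S=0.333333; launch V₁=1·150/450=0.333333
k=0 src: V=0.3333
k=1 load: inc=0.333333, refl=0.333333·-0.200000=-0.0667; V=0.000000+0.333333+-0.066667=0.2667
k=2 src: inc=-0.066667, refl=-0.066667·0.333333=-0.0222; V=0.333333+-0.066667+-0.022222=0.2444
k=3 load: inc=-0.022222, refl=-0.022222·-0.200000=0.0044; V=0.266667+-0.022222+0.004444=0.2489
k=4 src: inc=0.004444, refl=0.004444·0.333333=0.0015; V=0.244444+0.004444+0.001481=0.2504
k=5 load: inc=0.001481, refl=0.001481·-0.200000=-0.0003; V=0.248889+0.001481+-0.000296=0.2501
k=6 src: inc=-0.000296, refl=-0.000296·0.333333=-0.0001; V=0.250370+-0.000296+-0.000099=0.2500
k=7 load: inc=-0.000099, refl=-0.000099·-0.200000=0.0000; V=0.250074+-0.000099+0.000020=0.2500
k=8 src: inc=0.000020, refl=0.000020·0.333333=0.0000; V=0.249975+0.000020+0.000007=0.2500
k=9 load: inc=0.000007, refl=0.000007·-0.200000=-0.0000; V=0.249995+0.000007+-0.000001=0.2500
k=10 src: inc=-0.000001, refl=-0.000001·0.333333=-0.0000; V=0.250002+-0.000001+-0.000000=0.2500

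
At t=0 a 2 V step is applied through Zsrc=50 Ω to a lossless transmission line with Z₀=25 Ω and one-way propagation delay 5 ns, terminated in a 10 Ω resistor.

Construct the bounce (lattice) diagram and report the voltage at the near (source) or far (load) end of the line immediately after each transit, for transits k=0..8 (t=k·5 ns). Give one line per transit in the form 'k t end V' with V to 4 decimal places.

0 0 source 0.6667
1 5 load 0.3810
2 10 source 0.2857
3 15 load 0.3265
4 20 source 0.3401
5 25 load 0.3343
6 30 source 0.3324
7 35 load 0.3332
8 40 source 0.3335

Γ_L=-0.428571, Γ_S=0.333333; launch V₁=2·25/75=0.666667
k=0 src: V=0.6667
k=1 load: inc=0.666667, refl=0.666667·-0.428571=-0.2857; V=0.000000+0.666667+-0.285714=0.3810
k=2 src: inc=-0.285714, refl=-0.285714·0.333333=-0.0952; V=0.666667+-0.285714+-0.095238=0.2857
k=3 load: inc=-0.095238, refl=-0.095238·-0.428571=0.0408; V=0.380952+-0.095238+0.040816=0.3265
k=4 src: inc=0.040816, refl=0.040816·0.333333=0.0136; V=0.285714+0.040816+0.013605=0.3401
k=5 load: inc=0.013605, refl=0.013605·-0.428571=-0.0058; V=0.326531+0.013605+-0.005831=0.3343
k=6 src: inc=-0.005831, refl=-0.005831·0.333333=-0.0019; V=0.340136+-0.005831+-0.001944=0.3324
k=7 load: inc=-0.001944, refl=-0.001944·-0.428571=0.0008; V=0.334305+-0.001944+0.000833=0.3332
k=8 src: inc=0.000833, refl=0.000833·0.333333=0.0003; V=0.332362+0.000833+0.000278=0.3335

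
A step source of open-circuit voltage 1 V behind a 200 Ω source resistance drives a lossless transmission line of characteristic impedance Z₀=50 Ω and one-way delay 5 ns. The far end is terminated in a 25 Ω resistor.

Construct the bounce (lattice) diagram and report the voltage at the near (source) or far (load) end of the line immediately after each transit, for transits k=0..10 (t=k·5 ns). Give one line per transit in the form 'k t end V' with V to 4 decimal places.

0 0 source 0.2000
1 5 load 0.1333
2 10 source 0.0933
3 15 load 0.1067
4 20 source 0.1147
5 25 load 0.1120
6 30 source 0.1104
7 35 load 0.1109
8 40 source 0.1113
9 45 load 0.1111
10 50 source 0.1111

Γ_L=-0.333333, Γ_S=0.600000; launch V₁=1·50/250=0.200000
k=0 src: V=0.2000
k=1 load: inc=0.200000, refl=0.200000·-0.333333=-0.0667; V=0.000000+0.200000+-0.066667=0.1333
k=2 src: inc=-0.066667, refl=-0.066667·0.600000=-0.0400; V=0.200000+-0.066667+-0.040000=0.0933
k=3 load: inc=-0.040000, refl=-0.040000·-0.333333=0.0133; V=0.133333+-0.040000+0.013333=0.1067
k=4 src: inc=0.013333, refl=0.013333·0.600000=0.0080; V=0.093333+0.013333+0.008000=0.1147
k=5 load: inc=0.008000, refl=0.008000·-0.333333=-0.0027; V=0.106667+0.008000+-0.002667=0.1120
k=6 src: inc=-0.002667, refl=-0.002667·0.600000=-0.0016; V=0.114667+-0.002667+-0.001600=0.1104
k=7 load: inc=-0.001600, refl=-0.001600·-0.333333=0.0005; V=0.112000+-0.001600+0.000533=0.1109
k=8 src: inc=0.000533, refl=0.000533·0.600000=0.0003; V=0.110400+0.000533+0.000320=0.1113
k=9 load: inc=0.000320, refl=0.000320·-0.333333=-0.0001; V=0.110933+0.000320+-0.000107=0.1111
k=10 src: inc=-0.000107, refl=-0.000107·0.600000=-0.0001; V=0.111253+-0.000107+-0.000064=0.1111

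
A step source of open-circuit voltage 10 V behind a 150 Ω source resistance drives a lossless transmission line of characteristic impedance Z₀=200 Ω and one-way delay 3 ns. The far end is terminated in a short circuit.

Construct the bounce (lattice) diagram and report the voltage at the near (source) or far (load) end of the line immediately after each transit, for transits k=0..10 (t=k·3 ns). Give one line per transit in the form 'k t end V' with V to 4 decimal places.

0 0 source 5.7143
1 3 load 0.0000
2 6 source 0.8163
3 9 load 0.0000
4 12 source 0.1166
5 15 load 0.0000
6 18 source 0.0167
7 21 load 0.0000
8 24 source 0.0024
9 27 load 0.0000
10 30 source 0.0003

Γ_L=-1.000000, Γ_S=-0.142857; launch V₁=10·200/350=5.714286
k=0 src: V=5.7143
k=1 load: inc=5.714286, refl=5.714286·-1.000000=-5.7143; V=0.000000+5.714286+-5.714286=0.0000
k=2 src: inc=-5.714286, refl=-5.714286·-0.142857=0.8163; V=5.714286+-5.714286+0.816327=0.8163
k=3 load: inc=0.816327, refl=0.816327·-1.000000=-0.8163; V=0.000000+0.816327+-0.816327=0.0000
k=4 src: inc=-0.816327, refl=-0.816327·-0.142857=0.1166; V=0.816327+-0.816327+0.116618=0.1166
k=5 load: inc=0.116618, refl=0.116618·-1.000000=-0.1166; V=0.000000+0.116618+-0.116618=0.0000
k=6 src: inc=-0.116618, refl=-0.116618·-0.142857=0.0167; V=0.116618+-0.116618+0.016660=0.0167
k=7 load: inc=0.016660, refl=0.016660·-1.000000=-0.0167; V=0.000000+0.016660+-0.016660=0.0000
k=8 src: inc=-0.016660, refl=-0.016660·-0.142857=0.0024; V=0.016660+-0.016660+0.002380=0.0024
k=9 load: inc=0.002380, refl=0.002380·-1.000000=-0.0024; V=0.000000+0.002380+-0.002380=0.0000
k=10 src: inc=-0.002380, refl=-0.002380·-0.142857=0.0003; V=0.002380+-0.002380+0.000340=0.0003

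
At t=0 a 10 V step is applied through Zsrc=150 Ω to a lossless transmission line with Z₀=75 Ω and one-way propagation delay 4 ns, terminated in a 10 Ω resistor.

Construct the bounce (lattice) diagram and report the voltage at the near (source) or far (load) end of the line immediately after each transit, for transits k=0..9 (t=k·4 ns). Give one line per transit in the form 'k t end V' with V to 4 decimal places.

Γ_L=-0.764706, Γ_S=0.333333; launch V₁=10·75/225=3.333333
k=0 src: V=3.3333
k=1 load: inc=3.333333, refl=3.333333·-0.764706=-2.5490; V=0.000000+3.333333+-2.549020=0.7843
k=2 src: inc=-2.549020, refl=-2.549020·0.333333=-0.8497; V=3.333333+-2.549020+-0.849673=-0.0654
k=3 load: inc=-0.849673, refl=-0.849673·-0.764706=0.6498; V=0.784314+-0.849673+0.649750=0.5844
k=4 src: inc=0.649750, refl=0.649750·0.333333=0.2166; V=-0.065359+0.649750+0.216583=0.8010
k=5 load: inc=0.216583, refl=0.216583·-0.764706=-0.1656; V=0.584391+0.216583+-0.165623=0.6354
k=6 src: inc=-0.165623, refl=-0.165623·0.333333=-0.0552; V=0.800974+-0.165623+-0.055208=0.5801
k=7 load: inc=-0.055208, refl=-0.055208·-0.764706=0.0422; V=0.635351+-0.055208+0.042218=0.6224
k=8 src: inc=0.042218, refl=0.042218·0.333333=0.0141; V=0.580144+0.042218+0.014073=0.6364
k=9 load: inc=0.014073, refl=0.014073·-0.764706=-0.0108; V=0.622361+0.014073+-0.010761=0.6257

0 0 source 3.3333
1 4 load 0.7843
2 8 source -0.0654
3 12 load 0.5844
4 16 source 0.8010
5 20 load 0.6354
6 24 source 0.5801
7 28 load 0.6224
8 32 source 0.6364
9 36 load 0.6257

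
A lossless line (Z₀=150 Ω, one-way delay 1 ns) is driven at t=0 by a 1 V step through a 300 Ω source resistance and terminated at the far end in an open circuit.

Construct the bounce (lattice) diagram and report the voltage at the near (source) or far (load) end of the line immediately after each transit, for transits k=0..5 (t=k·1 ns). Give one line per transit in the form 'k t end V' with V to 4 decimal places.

0 0 source 0.3333
1 1 load 0.6667
2 2 source 0.7778
3 3 load 0.8889
4 4 source 0.9259
5 5 load 0.9630

Γ_L=1.000000, Γ_S=0.333333; launch V₁=1·150/450=0.333333
k=0 src: V=0.3333
k=1 load: inc=0.333333, refl=0.333333·1.000000=0.3333; V=0.000000+0.333333+0.333333=0.6667
k=2 src: inc=0.333333, refl=0.333333·0.333333=0.1111; V=0.333333+0.333333+0.111111=0.7778
k=3 load: inc=0.111111, refl=0.111111·1.000000=0.1111; V=0.666667+0.111111+0.111111=0.8889
k=4 src: inc=0.111111, refl=0.111111·0.333333=0.0370; V=0.777778+0.111111+0.037037=0.9259
k=5 load: inc=0.037037, refl=0.037037·1.000000=0.0370; V=0.888889+0.037037+0.037037=0.9630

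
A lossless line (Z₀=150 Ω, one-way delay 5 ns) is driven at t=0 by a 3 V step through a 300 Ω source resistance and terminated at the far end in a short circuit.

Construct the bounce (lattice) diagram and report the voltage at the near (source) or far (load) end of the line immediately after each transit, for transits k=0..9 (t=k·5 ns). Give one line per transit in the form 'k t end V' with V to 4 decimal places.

Γ_L=-1.000000, Γ_S=0.333333; launch V₁=3·150/450=1.000000
k=0 src: V=1.0000
k=1 load: inc=1.000000, refl=1.000000·-1.000000=-1.0000; V=0.000000+1.000000+-1.000000=0.0000
k=2 src: inc=-1.000000, refl=-1.000000·0.333333=-0.3333; V=1.000000+-1.000000+-0.333333=-0.3333
k=3 load: inc=-0.333333, refl=-0.333333·-1.000000=0.3333; V=0.000000+-0.333333+0.333333=0.0000
k=4 src: inc=0.333333, refl=0.333333·0.333333=0.1111; V=-0.333333+0.333333+0.111111=0.1111
k=5 load: inc=0.111111, refl=0.111111·-1.000000=-0.1111; V=0.000000+0.111111+-0.111111=0.0000
k=6 src: inc=-0.111111, refl=-0.111111·0.333333=-0.0370; V=0.111111+-0.111111+-0.037037=-0.0370
k=7 load: inc=-0.037037, refl=-0.037037·-1.000000=0.0370; V=0.000000+-0.037037+0.037037=0.0000
k=8 src: inc=0.037037, refl=0.037037·0.333333=0.0123; V=-0.037037+0.037037+0.012346=0.0123
k=9 load: inc=0.012346, refl=0.012346·-1.000000=-0.0123; V=0.000000+0.012346+-0.012346=0.0000

0 0 source 1.0000
1 5 load 0.0000
2 10 source -0.3333
3 15 load 0.0000
4 20 source 0.1111
5 25 load 0.0000
6 30 source -0.0370
7 35 load 0.0000
8 40 source 0.0123
9 45 load 0.0000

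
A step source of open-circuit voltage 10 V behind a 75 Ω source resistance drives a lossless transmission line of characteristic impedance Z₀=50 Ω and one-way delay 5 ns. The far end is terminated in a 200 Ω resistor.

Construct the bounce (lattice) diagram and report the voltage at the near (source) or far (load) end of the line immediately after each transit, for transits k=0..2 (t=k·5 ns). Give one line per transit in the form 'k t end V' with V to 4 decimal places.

Γ_L=0.600000, Γ_S=0.200000; launch V₁=10·50/125=4.000000
k=0 src: V=4.0000
k=1 load: inc=4.000000, refl=4.000000·0.600000=2.4000; V=0.000000+4.000000+2.400000=6.4000
k=2 src: inc=2.400000, refl=2.400000·0.200000=0.4800; V=4.000000+2.400000+0.480000=6.8800

0 0 source 4.0000
1 5 load 6.4000
2 10 source 6.8800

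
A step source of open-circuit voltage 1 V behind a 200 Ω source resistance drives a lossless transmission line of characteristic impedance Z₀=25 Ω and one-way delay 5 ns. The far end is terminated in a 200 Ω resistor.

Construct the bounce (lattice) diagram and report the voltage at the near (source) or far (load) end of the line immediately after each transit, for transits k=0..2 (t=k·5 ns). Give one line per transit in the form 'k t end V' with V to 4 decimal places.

Γ_L=0.777778, Γ_S=0.777778; launch V₁=1·25/225=0.111111
k=0 src: V=0.1111
k=1 load: inc=0.111111, refl=0.111111·0.777778=0.0864; V=0.000000+0.111111+0.086420=0.1975
k=2 src: inc=0.086420, refl=0.086420·0.777778=0.0672; V=0.111111+0.086420+0.067215=0.2647

0 0 source 0.1111
1 5 load 0.1975
2 10 source 0.2647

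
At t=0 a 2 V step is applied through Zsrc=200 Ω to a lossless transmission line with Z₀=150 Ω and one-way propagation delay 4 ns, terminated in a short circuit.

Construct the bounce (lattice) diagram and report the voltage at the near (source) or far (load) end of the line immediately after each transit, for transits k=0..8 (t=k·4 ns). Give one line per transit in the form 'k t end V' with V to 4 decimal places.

0 0 source 0.8571
1 4 load 0.0000
2 8 source -0.1224
3 12 load 0.0000
4 16 source 0.0175
5 20 load 0.0000
6 24 source -0.0025
7 28 load 0.0000
8 32 source 0.0004

Γ_L=-1.000000, Γ_S=0.142857; launch V₁=2·150/350=0.857143
k=0 src: V=0.8571
k=1 load: inc=0.857143, refl=0.857143·-1.000000=-0.8571; V=0.000000+0.857143+-0.857143=0.0000
k=2 src: inc=-0.857143, refl=-0.857143·0.142857=-0.1224; V=0.857143+-0.857143+-0.122449=-0.1224
k=3 load: inc=-0.122449, refl=-0.122449·-1.000000=0.1224; V=0.000000+-0.122449+0.122449=0.0000
k=4 src: inc=0.122449, refl=0.122449·0.142857=0.0175; V=-0.122449+0.122449+0.017493=0.0175
k=5 load: inc=0.017493, refl=0.017493·-1.000000=-0.0175; V=0.000000+0.017493+-0.017493=0.0000
k=6 src: inc=-0.017493, refl=-0.017493·0.142857=-0.0025; V=0.017493+-0.017493+-0.002499=-0.0025
k=7 load: inc=-0.002499, refl=-0.002499·-1.000000=0.0025; V=0.000000+-0.002499+0.002499=0.0000
k=8 src: inc=0.002499, refl=0.002499·0.142857=0.0004; V=-0.002499+0.002499+0.000357=0.0004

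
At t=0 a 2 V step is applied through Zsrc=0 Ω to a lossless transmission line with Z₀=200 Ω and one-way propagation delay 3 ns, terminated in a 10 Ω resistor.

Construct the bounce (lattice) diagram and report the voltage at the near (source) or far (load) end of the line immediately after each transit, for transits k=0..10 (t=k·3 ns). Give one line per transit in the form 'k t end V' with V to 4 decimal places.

0 0 source 2.0000
1 3 load 0.1905
2 6 source 2.0000
3 9 load 0.3628
4 12 source 2.0000
5 15 load 0.5187
6 18 source 2.0000
7 21 load 0.6598
8 24 source 2.0000
9 27 load 0.7874
10 30 source 2.0000

Γ_L=-0.904762, Γ_S=-1.000000; launch V₁=2·200/200=2.000000
k=0 src: V=2.0000
k=1 load: inc=2.000000, refl=2.000000·-0.904762=-1.8095; V=0.000000+2.000000+-1.809524=0.1905
k=2 src: inc=-1.809524, refl=-1.809524·-1.000000=1.8095; V=2.000000+-1.809524+1.809524=2.0000
k=3 load: inc=1.809524, refl=1.809524·-0.904762=-1.6372; V=0.190476+1.809524+-1.637188=0.3628
k=4 src: inc=-1.637188, refl=-1.637188·-1.000000=1.6372; V=2.000000+-1.637188+1.637188=2.0000
k=5 load: inc=1.637188, refl=1.637188·-0.904762=-1.4813; V=0.362812+1.637188+-1.481266=0.5187
k=6 src: inc=-1.481266, refl=-1.481266·-1.000000=1.4813; V=2.000000+-1.481266+1.481266=2.0000
k=7 load: inc=1.481266, refl=1.481266·-0.904762=-1.3402; V=0.518734+1.481266+-1.340193=0.6598
k=8 src: inc=-1.340193, refl=-1.340193·-1.000000=1.3402; V=2.000000+-1.340193+1.340193=2.0000
k=9 load: inc=1.340193, refl=1.340193·-0.904762=-1.2126; V=0.659807+1.340193+-1.212555=0.7874
k=10 src: inc=-1.212555, refl=-1.212555·-1.000000=1.2126; V=2.000000+-1.212555+1.212555=2.0000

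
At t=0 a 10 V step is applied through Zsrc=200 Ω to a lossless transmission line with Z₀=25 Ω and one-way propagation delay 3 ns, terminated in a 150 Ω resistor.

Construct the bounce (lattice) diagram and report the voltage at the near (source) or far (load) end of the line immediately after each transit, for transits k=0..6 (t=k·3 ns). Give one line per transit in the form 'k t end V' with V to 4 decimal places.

Γ_L=0.714286, Γ_S=0.777778; launch V₁=10·25/225=1.111111
k=0 src: V=1.1111
k=1 load: inc=1.111111, refl=1.111111·0.714286=0.7937; V=0.000000+1.111111+0.793651=1.9048
k=2 src: inc=0.793651, refl=0.793651·0.777778=0.6173; V=1.111111+0.793651+0.617284=2.5220
k=3 load: inc=0.617284, refl=0.617284·0.714286=0.4409; V=1.904762+0.617284+0.440917=2.9630
k=4 src: inc=0.440917, refl=0.440917·0.777778=0.3429; V=2.522046+0.440917+0.342936=3.3059
k=5 load: inc=0.342936, refl=0.342936·0.714286=0.2450; V=2.962963+0.342936+0.244954=3.5509
k=6 src: inc=0.244954, refl=0.244954·0.777778=0.1905; V=3.305898+0.244954+0.190520=3.7414

0 0 source 1.1111
1 3 load 1.9048
2 6 source 2.5220
3 9 load 2.9630
4 12 source 3.3059
5 15 load 3.5509
6 18 source 3.7414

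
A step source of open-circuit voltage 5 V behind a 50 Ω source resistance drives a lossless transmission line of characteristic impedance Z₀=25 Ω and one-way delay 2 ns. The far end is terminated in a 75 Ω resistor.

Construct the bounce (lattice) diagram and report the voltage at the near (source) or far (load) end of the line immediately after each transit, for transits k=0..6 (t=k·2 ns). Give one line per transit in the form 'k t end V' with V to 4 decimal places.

Γ_L=0.500000, Γ_S=0.333333; launch V₁=5·25/75=1.666667
k=0 src: V=1.6667
k=1 load: inc=1.666667, refl=1.666667·0.500000=0.8333; V=0.000000+1.666667+0.833333=2.5000
k=2 src: inc=0.833333, refl=0.833333·0.333333=0.2778; V=1.666667+0.833333+0.277778=2.7778
k=3 load: inc=0.277778, refl=0.277778·0.500000=0.1389; V=2.500000+0.277778+0.138889=2.9167
k=4 src: inc=0.138889, refl=0.138889·0.333333=0.0463; V=2.777778+0.138889+0.046296=2.9630
k=5 load: inc=0.046296, refl=0.046296·0.500000=0.0231; V=2.916667+0.046296+0.023148=2.9861
k=6 src: inc=0.023148, refl=0.023148·0.333333=0.0077; V=2.962963+0.023148+0.007716=2.9938

0 0 source 1.6667
1 2 load 2.5000
2 4 source 2.7778
3 6 load 2.9167
4 8 source 2.9630
5 10 load 2.9861
6 12 source 2.9938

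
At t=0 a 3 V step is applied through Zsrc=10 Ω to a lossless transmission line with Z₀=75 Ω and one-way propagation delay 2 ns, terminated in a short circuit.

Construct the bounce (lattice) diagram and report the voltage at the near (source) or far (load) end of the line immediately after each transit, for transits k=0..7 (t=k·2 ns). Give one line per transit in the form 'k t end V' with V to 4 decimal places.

0 0 source 2.6471
1 2 load 0.0000
2 4 source 2.0242
3 6 load 0.0000
4 8 source 1.5479
5 10 load 0.0000
6 12 source 1.1837
7 14 load 0.0000

Γ_L=-1.000000, Γ_S=-0.764706; launch V₁=3·75/85=2.647059
k=0 src: V=2.6471
k=1 load: inc=2.647059, refl=2.647059·-1.000000=-2.6471; V=0.000000+2.647059+-2.647059=0.0000
k=2 src: inc=-2.647059, refl=-2.647059·-0.764706=2.0242; V=2.647059+-2.647059+2.024221=2.0242
k=3 load: inc=2.024221, refl=2.024221·-1.000000=-2.0242; V=0.000000+2.024221+-2.024221=0.0000
k=4 src: inc=-2.024221, refl=-2.024221·-0.764706=1.5479; V=2.024221+-2.024221+1.547934=1.5479
k=5 load: inc=1.547934, refl=1.547934·-1.000000=-1.5479; V=0.000000+1.547934+-1.547934=0.0000
k=6 src: inc=-1.547934, refl=-1.547934·-0.764706=1.1837; V=1.547934+-1.547934+1.183714=1.1837
k=7 load: inc=1.183714, refl=1.183714·-1.000000=-1.1837; V=0.000000+1.183714+-1.183714=0.0000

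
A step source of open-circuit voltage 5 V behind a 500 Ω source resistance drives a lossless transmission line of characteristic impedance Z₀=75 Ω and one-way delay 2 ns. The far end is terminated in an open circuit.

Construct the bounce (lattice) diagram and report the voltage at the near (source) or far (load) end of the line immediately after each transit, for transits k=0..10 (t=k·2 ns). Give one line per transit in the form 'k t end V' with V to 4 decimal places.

Γ_L=1.000000, Γ_S=0.739130; launch V₁=5·75/575=0.652174
k=0 src: V=0.6522
k=1 load: inc=0.652174, refl=0.652174·1.000000=0.6522; V=0.000000+0.652174+0.652174=1.3043
k=2 src: inc=0.652174, refl=0.652174·0.739130=0.4820; V=0.652174+0.652174+0.482042=1.7864
k=3 load: inc=0.482042, refl=0.482042·1.000000=0.4820; V=1.304348+0.482042+0.482042=2.2684
k=4 src: inc=0.482042, refl=0.482042·0.739130=0.3563; V=1.786389+0.482042+0.356292=2.6247
k=5 load: inc=0.356292, refl=0.356292·1.000000=0.3563; V=2.268431+0.356292+0.356292=2.9810
k=6 src: inc=0.356292, refl=0.356292·0.739130=0.2633; V=2.624723+0.356292+0.263346=3.2444
k=7 load: inc=0.263346, refl=0.263346·1.000000=0.2633; V=2.981014+0.263346+0.263346=3.5077
k=8 src: inc=0.263346, refl=0.263346·0.739130=0.1946; V=3.244360+0.263346+0.194647=3.7024
k=9 load: inc=0.194647, refl=0.194647·1.000000=0.1946; V=3.507706+0.194647+0.194647=3.8970
k=10 src: inc=0.194647, refl=0.194647·0.739130=0.1439; V=3.702353+0.194647+0.143870=4.0409

0 0 source 0.6522
1 2 load 1.3043
2 4 source 1.7864
3 6 load 2.2684
4 8 source 2.6247
5 10 load 2.9810
6 12 source 3.2444
7 14 load 3.5077
8 16 source 3.7024
9 18 load 3.8970
10 20 source 4.0409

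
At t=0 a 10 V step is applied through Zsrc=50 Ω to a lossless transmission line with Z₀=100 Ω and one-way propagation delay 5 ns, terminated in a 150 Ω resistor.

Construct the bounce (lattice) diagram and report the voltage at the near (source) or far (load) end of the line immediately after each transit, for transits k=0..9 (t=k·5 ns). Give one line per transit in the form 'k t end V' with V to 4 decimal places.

0 0 source 6.6667
1 5 load 8.0000
2 10 source 7.5556
3 15 load 7.4667
4 20 source 7.4963
5 25 load 7.5022
6 30 source 7.5002
7 35 load 7.4999
8 40 source 7.5000
9 45 load 7.5000

Γ_L=0.200000, Γ_S=-0.333333; launch V₁=10·100/150=6.666667
k=0 src: V=6.6667
k=1 load: inc=6.666667, refl=6.666667·0.200000=1.3333; V=0.000000+6.666667+1.333333=8.0000
k=2 src: inc=1.333333, refl=1.333333·-0.333333=-0.4444; V=6.666667+1.333333+-0.444444=7.5556
k=3 load: inc=-0.444444, refl=-0.444444·0.200000=-0.0889; V=8.000000+-0.444444+-0.088889=7.4667
k=4 src: inc=-0.088889, refl=-0.088889·-0.333333=0.0296; V=7.555556+-0.088889+0.029630=7.4963
k=5 load: inc=0.029630, refl=0.029630·0.200000=0.0059; V=7.466667+0.029630+0.005926=7.5022
k=6 src: inc=0.005926, refl=0.005926·-0.333333=-0.0020; V=7.496296+0.005926+-0.001975=7.5002
k=7 load: inc=-0.001975, refl=-0.001975·0.200000=-0.0004; V=7.502222+-0.001975+-0.000395=7.4999
k=8 src: inc=-0.000395, refl=-0.000395·-0.333333=0.0001; V=7.500247+-0.000395+0.000132=7.5000
k=9 load: inc=0.000132, refl=0.000132·0.200000=0.0000; V=7.499852+0.000132+0.000026=7.5000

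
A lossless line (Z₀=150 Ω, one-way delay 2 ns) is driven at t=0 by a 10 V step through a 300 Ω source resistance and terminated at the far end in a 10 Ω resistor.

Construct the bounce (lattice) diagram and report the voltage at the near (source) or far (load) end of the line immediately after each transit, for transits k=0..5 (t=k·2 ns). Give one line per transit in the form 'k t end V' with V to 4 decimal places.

0 0 source 3.3333
1 2 load 0.4167
2 4 source -0.5556
3 6 load 0.2951
4 8 source 0.5787
5 10 load 0.3306

Γ_L=-0.875000, Γ_S=0.333333; launch V₁=10·150/450=3.333333
k=0 src: V=3.3333
k=1 load: inc=3.333333, refl=3.333333·-0.875000=-2.9167; V=0.000000+3.333333+-2.916667=0.4167
k=2 src: inc=-2.916667, refl=-2.916667·0.333333=-0.9722; V=3.333333+-2.916667+-0.972222=-0.5556
k=3 load: inc=-0.972222, refl=-0.972222·-0.875000=0.8507; V=0.416667+-0.972222+0.850694=0.2951
k=4 src: inc=0.850694, refl=0.850694·0.333333=0.2836; V=-0.555556+0.850694+0.283565=0.5787
k=5 load: inc=0.283565, refl=0.283565·-0.875000=-0.2481; V=0.295139+0.283565+-0.248119=0.3306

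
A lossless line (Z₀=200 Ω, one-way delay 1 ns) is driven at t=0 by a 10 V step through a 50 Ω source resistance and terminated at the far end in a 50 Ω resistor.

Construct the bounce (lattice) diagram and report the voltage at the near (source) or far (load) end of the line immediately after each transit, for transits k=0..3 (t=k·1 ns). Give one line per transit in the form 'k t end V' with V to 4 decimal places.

0 0 source 8.0000
1 1 load 3.2000
2 2 source 6.0800
3 3 load 4.3520

Γ_L=-0.600000, Γ_S=-0.600000; launch V₁=10·200/250=8.000000
k=0 src: V=8.0000
k=1 load: inc=8.000000, refl=8.000000·-0.600000=-4.8000; V=0.000000+8.000000+-4.800000=3.2000
k=2 src: inc=-4.800000, refl=-4.800000·-0.600000=2.8800; V=8.000000+-4.800000+2.880000=6.0800
k=3 load: inc=2.880000, refl=2.880000·-0.600000=-1.7280; V=3.200000+2.880000+-1.728000=4.3520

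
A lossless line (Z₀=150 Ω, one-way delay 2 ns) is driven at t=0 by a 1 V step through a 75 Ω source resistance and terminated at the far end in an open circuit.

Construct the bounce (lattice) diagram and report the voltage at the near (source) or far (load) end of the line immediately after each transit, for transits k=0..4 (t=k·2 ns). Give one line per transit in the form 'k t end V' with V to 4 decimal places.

Γ_L=1.000000, Γ_S=-0.333333; launch V₁=1·150/225=0.666667
k=0 src: V=0.6667
k=1 load: inc=0.666667, refl=0.666667·1.000000=0.6667; V=0.000000+0.666667+0.666667=1.3333
k=2 src: inc=0.666667, refl=0.666667·-0.333333=-0.2222; V=0.666667+0.666667+-0.222222=1.1111
k=3 load: inc=-0.222222, refl=-0.222222·1.000000=-0.2222; V=1.333333+-0.222222+-0.222222=0.8889
k=4 src: inc=-0.222222, refl=-0.222222·-0.333333=0.0741; V=1.111111+-0.222222+0.074074=0.9630

0 0 source 0.6667
1 2 load 1.3333
2 4 source 1.1111
3 6 load 0.8889
4 8 source 0.9630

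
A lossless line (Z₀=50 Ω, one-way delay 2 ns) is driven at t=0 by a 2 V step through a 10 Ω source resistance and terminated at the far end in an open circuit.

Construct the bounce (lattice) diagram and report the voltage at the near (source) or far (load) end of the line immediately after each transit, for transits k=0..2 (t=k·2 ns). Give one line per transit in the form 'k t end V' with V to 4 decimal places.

0 0 source 1.6667
1 2 load 3.3333
2 4 source 2.2222

Γ_L=1.000000, Γ_S=-0.666667; launch V₁=2·50/60=1.666667
k=0 src: V=1.6667
k=1 load: inc=1.666667, refl=1.666667·1.000000=1.6667; V=0.000000+1.666667+1.666667=3.3333
k=2 src: inc=1.666667, refl=1.666667·-0.666667=-1.1111; V=1.666667+1.666667+-1.111111=2.2222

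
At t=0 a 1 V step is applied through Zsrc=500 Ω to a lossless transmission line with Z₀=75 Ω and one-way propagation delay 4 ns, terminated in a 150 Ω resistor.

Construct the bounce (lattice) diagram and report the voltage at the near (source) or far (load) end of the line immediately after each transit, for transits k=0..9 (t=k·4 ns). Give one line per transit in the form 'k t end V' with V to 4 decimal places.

Γ_L=0.333333, Γ_S=0.739130; launch V₁=1·75/575=0.130435
k=0 src: V=0.1304
k=1 load: inc=0.130435, refl=0.130435·0.333333=0.0435; V=0.000000+0.130435+0.043478=0.1739
k=2 src: inc=0.043478, refl=0.043478·0.739130=0.0321; V=0.130435+0.043478+0.032136=0.2060
k=3 load: inc=0.032136, refl=0.032136·0.333333=0.0107; V=0.173913+0.032136+0.010712=0.2168
k=4 src: inc=0.010712, refl=0.010712·0.739130=0.0079; V=0.206049+0.010712+0.007918=0.2247
k=5 load: inc=0.007918, refl=0.007918·0.333333=0.0026; V=0.216761+0.007918+0.002639=0.2273
k=6 src: inc=0.002639, refl=0.002639·0.739130=0.0020; V=0.224679+0.002639+0.001951=0.2293
k=7 load: inc=0.001951, refl=0.001951·0.333333=0.0007; V=0.227318+0.001951+0.000650=0.2299
k=8 src: inc=0.000650, refl=0.000650·0.739130=0.0005; V=0.229269+0.000650+0.000481=0.2304
k=9 load: inc=0.000481, refl=0.000481·0.333333=0.0002; V=0.229919+0.000481+0.000160=0.2306

0 0 source 0.1304
1 4 load 0.1739
2 8 source 0.2060
3 12 load 0.2168
4 16 source 0.2247
5 20 load 0.2273
6 24 source 0.2293
7 28 load 0.2299
8 32 source 0.2304
9 36 load 0.2306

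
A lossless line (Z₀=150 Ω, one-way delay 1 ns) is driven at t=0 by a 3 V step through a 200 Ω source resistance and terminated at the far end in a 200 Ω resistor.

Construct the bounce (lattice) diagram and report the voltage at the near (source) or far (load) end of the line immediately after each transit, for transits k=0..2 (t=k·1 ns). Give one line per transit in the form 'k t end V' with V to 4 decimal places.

0 0 source 1.2857
1 1 load 1.4694
2 2 source 1.4956

Γ_L=0.142857, Γ_S=0.142857; launch V₁=3·150/350=1.285714
k=0 src: V=1.2857
k=1 load: inc=1.285714, refl=1.285714·0.142857=0.1837; V=0.000000+1.285714+0.183673=1.4694
k=2 src: inc=0.183673, refl=0.183673·0.142857=0.0262; V=1.285714+0.183673+0.026239=1.4956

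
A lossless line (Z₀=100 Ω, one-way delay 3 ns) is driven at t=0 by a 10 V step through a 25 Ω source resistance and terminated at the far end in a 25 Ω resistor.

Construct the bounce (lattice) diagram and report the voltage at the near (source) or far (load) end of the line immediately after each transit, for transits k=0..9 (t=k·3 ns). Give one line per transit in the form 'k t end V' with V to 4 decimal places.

0 0 source 8.0000
1 3 load 3.2000
2 6 source 6.0800
3 9 load 4.3520
4 12 source 5.3888
5 15 load 4.7667
6 18 source 5.1400
7 21 load 4.9160
8 24 source 5.0504
9 27 load 4.9698

Γ_L=-0.600000, Γ_S=-0.600000; launch V₁=10·100/125=8.000000
k=0 src: V=8.0000
k=1 load: inc=8.000000, refl=8.000000·-0.600000=-4.8000; V=0.000000+8.000000+-4.800000=3.2000
k=2 src: inc=-4.800000, refl=-4.800000·-0.600000=2.8800; V=8.000000+-4.800000+2.880000=6.0800
k=3 load: inc=2.880000, refl=2.880000·-0.600000=-1.7280; V=3.200000+2.880000+-1.728000=4.3520
k=4 src: inc=-1.728000, refl=-1.728000·-0.600000=1.0368; V=6.080000+-1.728000+1.036800=5.3888
k=5 load: inc=1.036800, refl=1.036800·-0.600000=-0.6221; V=4.352000+1.036800+-0.622080=4.7667
k=6 src: inc=-0.622080, refl=-0.622080·-0.600000=0.3732; V=5.388800+-0.622080+0.373248=5.1400
k=7 load: inc=0.373248, refl=0.373248·-0.600000=-0.2239; V=4.766720+0.373248+-0.223949=4.9160
k=8 src: inc=-0.223949, refl=-0.223949·-0.600000=0.1344; V=5.139968+-0.223949+0.134369=5.0504
k=9 load: inc=0.134369, refl=0.134369·-0.600000=-0.0806; V=4.916019+0.134369+-0.080622=4.9698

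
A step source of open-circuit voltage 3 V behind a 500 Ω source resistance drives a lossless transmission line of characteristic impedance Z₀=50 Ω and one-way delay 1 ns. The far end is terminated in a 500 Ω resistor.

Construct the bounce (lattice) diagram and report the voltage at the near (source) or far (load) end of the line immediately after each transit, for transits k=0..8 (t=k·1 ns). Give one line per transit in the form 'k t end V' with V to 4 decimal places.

Γ_L=0.818182, Γ_S=0.818182; launch V₁=3·50/550=0.272727
k=0 src: V=0.2727
k=1 load: inc=0.272727, refl=0.272727·0.818182=0.2231; V=0.000000+0.272727+0.223140=0.4959
k=2 src: inc=0.223140, refl=0.223140·0.818182=0.1826; V=0.272727+0.223140+0.182569=0.6784
k=3 load: inc=0.182569, refl=0.182569·0.818182=0.1494; V=0.495868+0.182569+0.149375=0.8278
k=4 src: inc=0.149375, refl=0.149375·0.818182=0.1222; V=0.678437+0.149375+0.122216=0.9500
k=5 load: inc=0.122216, refl=0.122216·0.818182=0.1000; V=0.827812+0.122216+0.099995=1.0500
k=6 src: inc=0.099995, refl=0.099995·0.818182=0.0818; V=0.950028+0.099995+0.081814=1.1318
k=7 load: inc=0.081814, refl=0.081814·0.818182=0.0669; V=1.050023+0.081814+0.066939=1.1988
k=8 src: inc=0.066939, refl=0.066939·0.818182=0.0548; V=1.131837+0.066939+0.054768=1.2535

0 0 source 0.2727
1 1 load 0.4959
2 2 source 0.6784
3 3 load 0.8278
4 4 source 0.9500
5 5 load 1.0500
6 6 source 1.1318
7 7 load 1.1988
8 8 source 1.2535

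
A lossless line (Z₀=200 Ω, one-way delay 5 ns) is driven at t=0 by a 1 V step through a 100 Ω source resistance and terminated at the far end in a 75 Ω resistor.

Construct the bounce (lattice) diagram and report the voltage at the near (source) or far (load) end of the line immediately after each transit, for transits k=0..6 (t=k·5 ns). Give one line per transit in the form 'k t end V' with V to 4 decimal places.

Γ_L=-0.454545, Γ_S=-0.333333; launch V₁=1·200/300=0.666667
k=0 src: V=0.6667
k=1 load: inc=0.666667, refl=0.666667·-0.454545=-0.3030; V=0.000000+0.666667+-0.303030=0.3636
k=2 src: inc=-0.303030, refl=-0.303030·-0.333333=0.1010; V=0.666667+-0.303030+0.101010=0.4646
k=3 load: inc=0.101010, refl=0.101010·-0.454545=-0.0459; V=0.363636+0.101010+-0.045914=0.4187
k=4 src: inc=-0.045914, refl=-0.045914·-0.333333=0.0153; V=0.464646+-0.045914+0.015305=0.4340
k=5 load: inc=0.015305, refl=0.015305·-0.454545=-0.0070; V=0.418733+0.015305+-0.006957=0.4271
k=6 src: inc=-0.006957, refl=-0.006957·-0.333333=0.0023; V=0.434037+-0.006957+0.002319=0.4294

0 0 source 0.6667
1 5 load 0.3636
2 10 source 0.4646
3 15 load 0.4187
4 20 source 0.4340
5 25 load 0.4271
6 30 source 0.4294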